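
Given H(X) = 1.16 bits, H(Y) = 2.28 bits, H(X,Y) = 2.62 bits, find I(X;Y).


I(X;Y) = H(X) + H(Y) - H(X,Y) = 1.16 + 2.28 - 2.62 = 0.82

0.82 bits


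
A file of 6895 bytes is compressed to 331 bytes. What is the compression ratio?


Ratio = original / compressed = 6895 / 331 = 20.8308

20.8308


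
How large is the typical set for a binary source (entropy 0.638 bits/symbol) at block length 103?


log2|A_typical| = nH = 103 * 0.638 = 65.714, so |A_typical| ~ 2^65.714 = 6.052e+19

6.052e+19


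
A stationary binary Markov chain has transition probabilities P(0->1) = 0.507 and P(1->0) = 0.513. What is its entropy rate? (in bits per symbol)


Stationary distribution: pi_0 = p10/(p01+p10) = 0.5029, pi_1 = 0.4971. Entropy rate H' = pi_0*H(p01) + pi_1*H(p10) = 0.5029*0.9999 + 0.4971*0.9995 = 0.9997

0.9997 bits/symbol


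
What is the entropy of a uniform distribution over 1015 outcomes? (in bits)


H = log2(n) = log2(1015) = 9.9873

9.9873 bits


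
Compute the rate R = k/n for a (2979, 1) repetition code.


Rate = k/n = 1/2979

1/2979


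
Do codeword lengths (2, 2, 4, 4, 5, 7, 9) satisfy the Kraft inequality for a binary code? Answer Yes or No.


Kraft sum = sum(2^(-l_i)) = 0.666, need <= 1. Result: satisfied (a binary prefix-free code with these lengths exists)

Yes


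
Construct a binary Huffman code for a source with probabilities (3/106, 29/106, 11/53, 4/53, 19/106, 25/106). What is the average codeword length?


Huffman construction (repeatedly merge the two least-probable nodes; each merge adds 1 bit to every symbol beneath it): 3/106 + 4/53 = 11/106; 11/106 + 19/106 = 15/53; 11/53 + 25/106 = 47/106; 29/106 + 15/53 = 59/106; 47/106 + 59/106 = 1. Resulting codeword lengths (in the order the probabilities were given): (4, 2, 2, 4, 3, 2). L_avg = sum(p_i * l_i) = 3/106*4 + 29/106*2 + 11/53*2 + 4/53*4 + 19/106*3 + 25/106*2 = 253/106 = 2.3868

2.3868 bits


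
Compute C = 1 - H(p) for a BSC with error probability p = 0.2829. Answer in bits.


H(p) = -p*log2(p) - (1-p)*log2(1-p) = -0.2829*log2(0.2829) - 0.7171*log2(0.7171) = 0.515341 + 0.344031 = 0.8594. C = 1 - H(p) = 1 - 0.8594 = 0.1406

0.1406 bits


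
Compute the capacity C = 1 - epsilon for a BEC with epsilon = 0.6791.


C = 1 - epsilon = 1 - 0.6791 = 0.3209

0.3209 bits


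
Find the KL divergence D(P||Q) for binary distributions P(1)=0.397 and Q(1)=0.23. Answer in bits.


KL = p*log2(p/q) + (1-p)*log2((1-p)/(1-q)) = 0.397*log2(0.397/0.23) + 0.603*log2(0.603/0.77) = 0.1

0.1 bits


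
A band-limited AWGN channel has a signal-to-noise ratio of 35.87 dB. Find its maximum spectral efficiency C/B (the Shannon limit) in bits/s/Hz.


SNR_linear = 10^(35.87/10) = 3863.6698; C/B = log2(1 + SNR_linear) = log2(1 + 3863.6698) = 11.9161

11.9161 bits/s/Hz


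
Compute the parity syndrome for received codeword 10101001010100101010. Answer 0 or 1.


Syndrome = XOR of all bits = 1 XOR 0 XOR 1 XOR 0 XOR 1 XOR 0 XOR 0 XOR 1 XOR 0 XOR 1 XOR 0 XOR 1 XOR 0 XOR 0 XOR 1 XOR 0 XOR 1 XOR 0 XOR 1 XOR 0 = 1

1


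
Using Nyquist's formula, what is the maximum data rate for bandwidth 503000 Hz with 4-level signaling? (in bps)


Rate = 2 * B * log2(M) = 2 * 503000 * 2.0 = 2012000.0

2012000.0 bps


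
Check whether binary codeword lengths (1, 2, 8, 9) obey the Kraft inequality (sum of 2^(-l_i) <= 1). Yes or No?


Kraft sum = sum(2^(-l_i)) = 0.7559, need <= 1. Result: satisfied (a binary prefix-free code with these lengths exists)

Yes


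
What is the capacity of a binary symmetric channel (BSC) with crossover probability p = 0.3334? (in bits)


H(p) = -p*log2(p) - (1-p)*log2(1-p) = -0.3334*log2(0.3334) - 0.6666*log2(0.6666) = 0.528330 + 0.390032 = 0.9184. C = 1 - H(p) = 1 - 0.9184 = 0.0816

0.0816 bits


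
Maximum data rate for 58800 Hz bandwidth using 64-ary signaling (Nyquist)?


Rate = 2 * B * log2(M) = 2 * 58800 * 6.0 = 705600.0

705600.0 bps


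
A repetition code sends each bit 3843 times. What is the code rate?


Rate = k/n = 1/3843

1/3843


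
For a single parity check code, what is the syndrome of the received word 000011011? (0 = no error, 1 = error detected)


Syndrome = XOR of all bits = 0 XOR 0 XOR 0 XOR 0 XOR 1 XOR 1 XOR 0 XOR 1 XOR 1 = 0

0


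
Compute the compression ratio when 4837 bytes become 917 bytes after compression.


Ratio = original / compressed = 4837 / 917 = 5.2748

5.2748


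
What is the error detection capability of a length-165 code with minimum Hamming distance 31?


Detection capability = d_min - 1 = 31 - 1 = 30

30 errors


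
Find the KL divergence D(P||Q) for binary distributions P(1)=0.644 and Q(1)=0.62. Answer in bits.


KL = p*log2(p/q) + (1-p)*log2((1-p)/(1-q)) = 0.644*log2(0.644/0.62) + 0.356*log2(0.356/0.38) = 0.0018

0.0018 bits


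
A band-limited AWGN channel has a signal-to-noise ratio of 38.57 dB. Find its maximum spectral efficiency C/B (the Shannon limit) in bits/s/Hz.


SNR_linear = 10^(38.57/10) = 7194.4898; C/B = log2(1 + SNR_linear) = log2(1 + 7194.4898) = 12.8129

12.8129 bits/s/Hz


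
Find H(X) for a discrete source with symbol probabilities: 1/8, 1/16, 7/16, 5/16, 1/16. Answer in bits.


H = -sum(p_i * log2(p_i)). Terms: -(1/8)*log2(1/8) = 0.375000; -(1/16)*log2(1/16) = 0.250000; -(7/16)*log2(7/16) = 0.521782; -(5/16)*log2(5/16) = 0.524397; -(1/16)*log2(1/16) = 0.250000. H = 0.375000 + 0.250000 + 0.521782 + 0.524397 + 0.250000 = 1.9212

1.9212 bits


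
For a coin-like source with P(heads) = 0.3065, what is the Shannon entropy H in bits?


H = -p*log2(p) - (1-p)*log2(1-p). -0.3065*log2(0.3065) = 0.522902; -0.6935*log2(0.6935) = 0.366190. H = 0.522902 + 0.366190 = 0.8891

0.8891 bits


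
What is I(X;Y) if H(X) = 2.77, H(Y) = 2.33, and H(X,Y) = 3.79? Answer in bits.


I(X;Y) = H(X) + H(Y) - H(X,Y) = 2.77 + 2.33 - 3.79 = 1.31

1.31 bits


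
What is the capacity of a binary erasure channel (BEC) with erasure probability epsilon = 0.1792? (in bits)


C = 1 - epsilon = 1 - 0.1792 = 0.8208

0.8208 bits


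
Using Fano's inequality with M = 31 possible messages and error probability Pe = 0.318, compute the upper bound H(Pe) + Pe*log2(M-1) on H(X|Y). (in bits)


H(Pe) = -Pe*log2(Pe) - (1-Pe)*log2(1-Pe) = -0.318*log2(0.318) - 0.682*log2(0.682) = 0.525623 + 0.376571 = 0.9022. Pe*log2(M-1) = 0.318*log2(30) = 1.560391. Bound = H(Pe) + Pe*log2(M-1) = 0.525623 + 0.376571 + 1.560391 = 2.4626

2.4626 bits


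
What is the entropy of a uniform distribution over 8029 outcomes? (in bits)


H = log2(n) = log2(8029) = 12.971

12.971 bits


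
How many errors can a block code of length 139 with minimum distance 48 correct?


Correction capability = floor((d-1)/2) = floor((48-1)/2) = 23

23 errors


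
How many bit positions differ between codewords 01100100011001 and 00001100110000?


Count differing positions: . ^ ^ . ^ . . . ^ . ^ . . ^ = 6 differences

6


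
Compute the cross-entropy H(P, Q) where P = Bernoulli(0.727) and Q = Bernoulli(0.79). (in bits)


H(P,Q) = -p*log2(q) - (1-p)*log2(1-q). -0.727*log2(0.79) = 0.247235; -0.273*log2(0.21) = 0.614670. H(P,Q) = 0.247235 + 0.614670 = 0.8619

0.8619 bits


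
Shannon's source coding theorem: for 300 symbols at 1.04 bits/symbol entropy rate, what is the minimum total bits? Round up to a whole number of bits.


Minimum bits >= n * H = 300 * 1.04 = 312.0, rounded up to a whole number of bits = 312

312 bits


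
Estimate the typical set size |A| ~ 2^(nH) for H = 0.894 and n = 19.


log2|A_typical| = nH = 19 * 0.894 = 16.986, so |A_typical| ~ 2^16.986 = 1.298e+05

1.298e+05


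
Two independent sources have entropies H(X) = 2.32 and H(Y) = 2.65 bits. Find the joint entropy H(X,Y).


For independent variables, H(X,Y) = H(X) + H(Y) = 2.32 + 2.65 = 4.97

4.97 bits


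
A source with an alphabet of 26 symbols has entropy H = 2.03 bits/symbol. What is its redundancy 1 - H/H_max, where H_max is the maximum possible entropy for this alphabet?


H_max = log2(K) = log2(26) = 4.7004 bits/symbol. Redundancy = 1 - H/H_max = 1 - 2.03/4.7004 = 1 - 0.4319 = 0.5681

0.5681


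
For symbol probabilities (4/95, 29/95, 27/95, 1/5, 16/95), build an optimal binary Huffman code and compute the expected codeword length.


Huffman construction (repeatedly merge the two least-probable nodes; each merge adds 1 bit to every symbol beneath it): 4/95 + 16/95 = 4/19; 1/5 + 4/19 = 39/95; 27/95 + 29/95 = 56/95; 39/95 + 56/95 = 1. Resulting codeword lengths (in the order the probabilities were given): (3, 2, 2, 2, 3). L_avg = sum(p_i * l_i) = 4/95*3 + 29/95*2 + 27/95*2 + 1/5*2 + 16/95*3 = 42/19 = 2.2105

2.2105 bits


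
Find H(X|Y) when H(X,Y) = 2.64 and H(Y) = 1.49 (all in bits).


H(X|Y) = H(X,Y) - H(Y) = 2.64 - 1.49 = 1.15

1.15 bits


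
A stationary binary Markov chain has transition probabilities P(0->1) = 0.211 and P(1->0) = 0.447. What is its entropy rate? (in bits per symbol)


Stationary distribution: pi_0 = p10/(p01+p10) = 0.6793, pi_1 = 0.3207. Entropy rate H' = pi_0*H(p01) + pi_1*H(p10) = 0.6793*0.7434 + 0.3207*0.9919 = 0.8231

0.8231 bits/symbol


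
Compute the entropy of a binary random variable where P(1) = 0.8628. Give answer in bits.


H = -p*log2(p) - (1-p)*log2(1-p). -0.8628*log2(0.8628) = 0.183692; -0.1372*log2(0.1372) = 0.393167. H = 0.183692 + 0.393167 = 0.5769

0.5769 bits


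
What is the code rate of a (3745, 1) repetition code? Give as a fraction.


Rate = k/n = 1/3745

1/3745


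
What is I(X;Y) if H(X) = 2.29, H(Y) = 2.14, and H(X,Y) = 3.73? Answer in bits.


I(X;Y) = H(X) + H(Y) - H(X,Y) = 2.29 + 2.14 - 3.73 = 0.7

0.7 bits


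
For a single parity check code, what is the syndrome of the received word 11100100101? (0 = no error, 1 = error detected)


Syndrome = XOR of all bits = 1 XOR 1 XOR 1 XOR 0 XOR 0 XOR 1 XOR 0 XOR 0 XOR 1 XOR 0 XOR 1 = 0

0


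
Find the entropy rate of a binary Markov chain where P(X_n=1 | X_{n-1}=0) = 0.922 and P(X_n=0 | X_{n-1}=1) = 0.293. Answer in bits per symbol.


Stationary distribution: pi_0 = p10/(p01+p10) = 0.2412, pi_1 = 0.7588. Entropy rate H' = pi_0*H(p01) + pi_1*H(p10) = 0.2412*0.3951 + 0.7588*0.8726 = 0.7574

0.7574 bits/symbol


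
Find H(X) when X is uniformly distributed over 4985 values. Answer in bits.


H = log2(n) = log2(4985) = 12.2834

12.2834 bits


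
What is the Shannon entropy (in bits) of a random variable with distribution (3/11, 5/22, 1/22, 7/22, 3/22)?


H = -sum(p_i * log2(p_i)). Terms: -(3/11)*log2(3/11) = 0.511219; -(5/22)*log2(5/22) = 0.485796; -(1/22)*log2(1/22) = 0.202701; -(7/22)*log2(7/22) = 0.525661; -(3/22)*log2(3/22) = 0.391973. H = 0.511219 + 0.485796 + 0.202701 + 0.525661 + 0.391973 = 2.1174

2.1174 bits


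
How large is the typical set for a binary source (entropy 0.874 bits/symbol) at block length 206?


log2|A_typical| = nH = 206 * 0.874 = 180.044, so |A_typical| ~ 2^180.044 = 1.580e+54

1.580e+54


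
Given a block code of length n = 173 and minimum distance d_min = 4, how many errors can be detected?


Detection capability = d_min - 1 = 4 - 1 = 3

3 errors


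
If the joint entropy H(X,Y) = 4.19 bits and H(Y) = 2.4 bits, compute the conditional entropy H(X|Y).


H(X|Y) = H(X,Y) - H(Y) = 4.19 - 2.4 = 1.79

1.79 bits


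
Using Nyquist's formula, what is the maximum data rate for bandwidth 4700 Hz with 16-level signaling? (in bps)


Rate = 2 * B * log2(M) = 2 * 4700 * 4.0 = 37600.0

37600.0 bps


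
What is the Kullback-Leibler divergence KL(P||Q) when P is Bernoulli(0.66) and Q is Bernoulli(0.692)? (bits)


KL = p*log2(p/q) + (1-p)*log2((1-p)/(1-q)) = 0.66*log2(0.66/0.692) + 0.34*log2(0.34/0.308) = 0.0034

0.0034 bits


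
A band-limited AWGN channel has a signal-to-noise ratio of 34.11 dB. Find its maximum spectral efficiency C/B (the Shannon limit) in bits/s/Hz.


SNR_linear = 10^(34.11/10) = 2576.3212; C/B = log2(1 + SNR_linear) = log2(1 + 2576.3212) = 11.3317

11.3317 bits/s/Hz


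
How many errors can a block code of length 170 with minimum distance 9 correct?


Correction capability = floor((d-1)/2) = floor((9-1)/2) = 4

4 errors


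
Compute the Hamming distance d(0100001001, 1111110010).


Count differing positions: ^ . ^ ^ ^ ^ ^ . ^ ^ = 8 differences

8


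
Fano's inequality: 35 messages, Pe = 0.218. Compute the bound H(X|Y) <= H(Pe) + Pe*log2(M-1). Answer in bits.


H(Pe) = -Pe*log2(Pe) - (1-Pe)*log2(1-Pe) = -0.218*log2(0.218) - 0.782*log2(0.782) = 0.479077 + 0.277422 = 0.7565. Pe*log2(M-1) = 0.218*log2(34) = 1.109067. Bound = H(Pe) + Pe*log2(M-1) = 0.479077 + 0.277422 + 1.109067 = 1.8656

1.8656 bits


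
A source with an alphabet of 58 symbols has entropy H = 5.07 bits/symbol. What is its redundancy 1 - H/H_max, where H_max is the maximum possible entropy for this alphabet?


H_max = log2(K) = log2(58) = 5.858 bits/symbol. Redundancy = 1 - H/H_max = 1 - 5.07/5.858 = 1 - 0.8655 = 0.1345

0.1345


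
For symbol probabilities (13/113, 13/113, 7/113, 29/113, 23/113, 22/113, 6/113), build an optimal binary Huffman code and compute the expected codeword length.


Huffman construction (repeatedly merge the two least-probable nodes; each merge adds 1 bit to every symbol beneath it): 6/113 + 7/113 = 13/113; 13/113 + 13/113 = 26/113; 13/113 + 22/113 = 35/113; 23/113 + 26/113 = 49/113; 29/113 + 35/113 = 64/113; 49/113 + 64/113 = 1. Resulting codeword lengths (in the order the probabilities were given): (3, 3, 4, 2, 2, 3, 4). L_avg = sum(p_i * l_i) = 13/113*3 + 13/113*3 + 7/113*4 + 29/113*2 + 23/113*2 + 22/113*3 + 6/113*4 = 300/113 = 2.6549

2.6549 bits


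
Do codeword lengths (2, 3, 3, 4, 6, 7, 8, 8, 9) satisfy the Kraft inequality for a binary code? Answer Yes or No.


Kraft sum = sum(2^(-l_i)) = 0.5957, need <= 1. Result: satisfied (a binary prefix-free code with these lengths exists)

Yes


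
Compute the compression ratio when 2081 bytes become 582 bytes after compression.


Ratio = original / compressed = 2081 / 582 = 3.5756

3.5756


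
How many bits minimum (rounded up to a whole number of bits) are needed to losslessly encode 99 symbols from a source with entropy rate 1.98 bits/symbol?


Minimum bits >= n * H = 99 * 1.98 = 196.02, rounded up to a whole number of bits = 197

197 bits


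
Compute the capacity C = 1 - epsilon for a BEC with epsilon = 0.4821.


C = 1 - epsilon = 1 - 0.4821 = 0.5179

0.5179 bits


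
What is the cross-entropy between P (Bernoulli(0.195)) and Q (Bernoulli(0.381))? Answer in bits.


H(P,Q) = -p*log2(q) - (1-p)*log2(1-q). -0.195*log2(0.381) = 0.271467; -0.805*log2(0.619) = 0.557051. H(P,Q) = 0.271467 + 0.557051 = 0.8285

0.8285 bits


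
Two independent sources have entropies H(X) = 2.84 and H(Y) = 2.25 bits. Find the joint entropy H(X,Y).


For independent variables, H(X,Y) = H(X) + H(Y) = 2.84 + 2.25 = 5.09

5.09 bits


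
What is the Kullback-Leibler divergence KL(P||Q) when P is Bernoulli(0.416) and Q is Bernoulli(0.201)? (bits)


KL = p*log2(p/q) + (1-p)*log2((1-p)/(1-q)) = 0.416*log2(0.416/0.201) + 0.584*log2(0.584/0.799) = 0.1724

0.1724 bits


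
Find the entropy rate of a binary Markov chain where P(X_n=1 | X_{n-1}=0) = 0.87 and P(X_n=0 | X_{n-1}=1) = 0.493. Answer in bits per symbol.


Stationary distribution: pi_0 = p10/(p01+p10) = 0.3617, pi_1 = 0.6383. Entropy rate H' = pi_0*H(p01) + pi_1*H(p10) = 0.3617*0.5574 + 0.6383*0.9999 = 0.8398

0.8398 bits/symbol


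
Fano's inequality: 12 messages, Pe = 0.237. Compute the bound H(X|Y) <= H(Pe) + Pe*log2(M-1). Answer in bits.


H(Pe) = -Pe*log2(Pe) - (1-Pe)*log2(1-Pe) = -0.237*log2(0.237) - 0.763*log2(0.763) = 0.492259 + 0.297757 = 0.79. Pe*log2(M-1) = 0.237*log2(11) = 0.819885. Bound = H(Pe) + Pe*log2(M-1) = 0.492259 + 0.297757 + 0.819885 = 1.6099

1.6099 bits


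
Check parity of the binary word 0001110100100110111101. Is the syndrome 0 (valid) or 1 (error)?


Syndrome = XOR of all bits = 0 XOR 0 XOR 0 XOR 1 XOR 1 XOR 1 XOR 0 XOR 1 XOR 0 XOR 0 XOR 1 XOR 0 XOR 0 XOR 1 XOR 1 XOR 0 XOR 1 XOR 1 XOR 1 XOR 1 XOR 0 XOR 1 = 0

0


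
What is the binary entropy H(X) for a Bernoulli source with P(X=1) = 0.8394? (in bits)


H = -p*log2(p) - (1-p)*log2(1-p). -0.8394*log2(0.8394) = 0.212007; -0.1606*log2(0.1606) = 0.423736. H = 0.212007 + 0.423736 = 0.6357

0.6357 bits


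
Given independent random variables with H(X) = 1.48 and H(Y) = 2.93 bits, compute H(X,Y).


For independent variables, H(X,Y) = H(X) + H(Y) = 1.48 + 2.93 = 4.41

4.41 bits


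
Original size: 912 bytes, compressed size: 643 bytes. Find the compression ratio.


Ratio = original / compressed = 912 / 643 = 1.4184

1.4184


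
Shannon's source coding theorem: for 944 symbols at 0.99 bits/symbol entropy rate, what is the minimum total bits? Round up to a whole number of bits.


Minimum bits >= n * H = 944 * 0.99 = 934.56, rounded up to a whole number of bits = 935

935 bits


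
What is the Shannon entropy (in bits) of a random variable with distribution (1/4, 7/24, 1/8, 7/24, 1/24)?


H = -sum(p_i * log2(p_i)). Terms: -(1/4)*log2(1/4) = 0.500000; -(7/24)*log2(7/24) = 0.518469; -(1/8)*log2(1/8) = 0.375000; -(7/24)*log2(7/24) = 0.518469; -(1/24)*log2(1/24) = 0.191040. H = 0.500000 + 0.518469 + 0.375000 + 0.518469 + 0.191040 = 2.103

2.103 bits


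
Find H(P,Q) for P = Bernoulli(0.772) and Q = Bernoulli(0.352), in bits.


H(P,Q) = -p*log2(q) - (1-p)*log2(1-q). -0.772*log2(0.352) = 1.162904; -0.228*log2(0.648) = 0.142713. H(P,Q) = 1.162904 + 0.142713 = 1.3056

1.3056 bits


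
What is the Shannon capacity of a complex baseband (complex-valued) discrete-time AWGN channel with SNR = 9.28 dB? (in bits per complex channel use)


SNR_linear = 10^(9.28/10) = 8.4723; C = log2(1 + SNR_linear) = log2(1 + 8.4723) = 3.2437

3.2437 bits/channel use


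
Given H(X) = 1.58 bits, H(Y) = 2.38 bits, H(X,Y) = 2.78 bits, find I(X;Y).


I(X;Y) = H(X) + H(Y) - H(X,Y) = 1.58 + 2.38 - 2.78 = 1.18

1.18 bits


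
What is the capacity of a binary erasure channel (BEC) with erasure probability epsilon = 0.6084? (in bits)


C = 1 - epsilon = 1 - 0.6084 = 0.3916

0.3916 bits


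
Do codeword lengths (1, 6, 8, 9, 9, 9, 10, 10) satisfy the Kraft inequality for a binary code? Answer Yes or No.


Kraft sum = sum(2^(-l_i)) = 0.5273, need <= 1. Result: satisfied (a binary prefix-free code with these lengths exists)

Yes


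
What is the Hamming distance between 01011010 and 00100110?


Count differing positions: . ^ ^ ^ ^ ^ . . = 5 differences

5


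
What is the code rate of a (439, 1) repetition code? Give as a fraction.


Rate = k/n = 1/439

1/439


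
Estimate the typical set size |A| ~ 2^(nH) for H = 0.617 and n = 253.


log2|A_typical| = nH = 253 * 0.617 = 156.101, so |A_typical| ~ 2^156.101 = 9.797e+46

9.797e+46


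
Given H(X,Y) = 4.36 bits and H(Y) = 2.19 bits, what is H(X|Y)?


H(X|Y) = H(X,Y) - H(Y) = 4.36 - 2.19 = 2.17

2.17 bits


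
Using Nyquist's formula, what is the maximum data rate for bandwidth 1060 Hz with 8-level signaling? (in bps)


Rate = 2 * B * log2(M) = 2 * 1060 * 3.0 = 6360.0

6360.0 bps


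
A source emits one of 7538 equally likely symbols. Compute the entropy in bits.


H = log2(n) = log2(7538) = 12.88

12.88 bits


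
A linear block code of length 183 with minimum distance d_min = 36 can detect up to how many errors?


Detection capability = d_min - 1 = 36 - 1 = 35

35 errors


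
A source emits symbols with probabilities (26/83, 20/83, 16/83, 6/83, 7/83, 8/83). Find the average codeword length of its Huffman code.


Huffman construction (repeatedly merge the two least-probable nodes; each merge adds 1 bit to every symbol beneath it): 6/83 + 7/83 = 13/83; 8/83 + 13/83 = 21/83; 16/83 + 20/83 = 36/83; 21/83 + 26/83 = 47/83; 36/83 + 47/83 = 1. Resulting codeword lengths (in the order the probabilities were given): (2, 2, 2, 4, 4, 3). L_avg = sum(p_i * l_i) = 26/83*2 + 20/83*2 + 16/83*2 + 6/83*4 + 7/83*4 + 8/83*3 = 200/83 = 2.4096

2.4096 bits


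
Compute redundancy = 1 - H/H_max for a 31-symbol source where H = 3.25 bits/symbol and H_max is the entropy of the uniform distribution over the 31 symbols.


H_max = log2(K) = log2(31) = 4.9542 bits/symbol. Redundancy = 1 - H/H_max = 1 - 3.25/4.9542 = 1 - 0.656 = 0.344

0.344


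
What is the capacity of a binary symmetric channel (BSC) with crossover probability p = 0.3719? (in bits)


H(p) = -p*log2(p) - (1-p)*log2(1-p) = -0.3719*log2(0.3719) - 0.6281*log2(0.6281) = 0.530706 + 0.421414 = 0.9521. C = 1 - H(p) = 1 - 0.9521 = 0.0479

0.0479 bits


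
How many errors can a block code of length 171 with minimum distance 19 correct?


Correction capability = floor((d-1)/2) = floor((19-1)/2) = 9

9 errors


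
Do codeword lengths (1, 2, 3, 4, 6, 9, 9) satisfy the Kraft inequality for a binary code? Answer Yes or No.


Kraft sum = sum(2^(-l_i)) = 0.957, need <= 1. Result: satisfied (a binary prefix-free code with these lengths exists)

Yes


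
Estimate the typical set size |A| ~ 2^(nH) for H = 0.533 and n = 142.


log2|A_typical| = nH = 142 * 0.533 = 75.686, so |A_typical| ~ 2^75.686 = 6.078e+22

6.078e+22


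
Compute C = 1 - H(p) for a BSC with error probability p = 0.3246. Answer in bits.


H(p) = -p*log2(p) - (1-p)*log2(1-p) = -0.3246*log2(0.3246) - 0.6754*log2(0.6754) = 0.526912 + 0.382402 = 0.9093. C = 1 - H(p) = 1 - 0.9093 = 0.0907

0.0907 bits


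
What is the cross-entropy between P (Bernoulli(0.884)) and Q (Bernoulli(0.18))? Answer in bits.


H(P,Q) = -p*log2(q) - (1-p)*log2(1-q). -0.884*log2(0.18) = 2.186955; -0.116*log2(0.82) = 0.033211. H(P,Q) = 2.186955 + 0.033211 = 2.2202

2.2202 bits


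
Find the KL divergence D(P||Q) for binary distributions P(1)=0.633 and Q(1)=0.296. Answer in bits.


KL = p*log2(p/q) + (1-p)*log2((1-p)/(1-q)) = 0.633*log2(0.633/0.296) + 0.367*log2(0.367/0.704) = 0.3492

0.3492 bits


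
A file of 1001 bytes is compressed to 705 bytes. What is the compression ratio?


Ratio = original / compressed = 1001 / 705 = 1.4199

1.4199


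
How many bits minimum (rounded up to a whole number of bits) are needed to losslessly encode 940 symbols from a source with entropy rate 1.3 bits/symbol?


Minimum bits >= n * H = 940 * 1.3 = 1222.0, rounded up to a whole number of bits = 1222

1222 bits


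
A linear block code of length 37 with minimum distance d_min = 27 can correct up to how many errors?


Correction capability = floor((d-1)/2) = floor((27-1)/2) = 13

13 errors


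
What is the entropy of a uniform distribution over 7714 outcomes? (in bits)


H = log2(n) = log2(7714) = 12.9133

12.9133 bits


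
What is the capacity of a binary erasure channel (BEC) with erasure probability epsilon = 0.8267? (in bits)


C = 1 - epsilon = 1 - 0.8267 = 0.1733

0.1733 bits


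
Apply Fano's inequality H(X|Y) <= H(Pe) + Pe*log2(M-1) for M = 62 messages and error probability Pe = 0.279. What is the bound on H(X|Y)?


H(Pe) = -Pe*log2(Pe) - (1-Pe)*log2(1-Pe) = -0.279*log2(0.279) - 0.721*log2(0.721) = 0.513824 + 0.340261 = 0.8541. Pe*log2(M-1) = 0.279*log2(61) = 1.654676. Bound = H(Pe) + Pe*log2(M-1) = 0.513824 + 0.340261 + 1.654676 = 2.5088

2.5088 bits


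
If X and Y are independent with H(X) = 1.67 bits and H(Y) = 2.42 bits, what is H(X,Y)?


For independent variables, H(X,Y) = H(X) + H(Y) = 1.67 + 2.42 = 4.09

4.09 bits


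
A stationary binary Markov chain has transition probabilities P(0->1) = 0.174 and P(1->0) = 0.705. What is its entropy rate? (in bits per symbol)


Stationary distribution: pi_0 = p10/(p01+p10) = 0.802, pi_1 = 0.198. Entropy rate H' = pi_0*H(p01) + pi_1*H(p10) = 0.802*0.6668 + 0.198*0.8751 = 0.708

0.708 bits/symbol


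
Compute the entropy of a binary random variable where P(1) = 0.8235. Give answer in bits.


H = -p*log2(p) - (1-p)*log2(1-p). -0.8235*log2(0.8235) = 0.230711; -0.1765*log2(0.1765) = 0.441649. H = 0.230711 + 0.441649 = 0.6724

0.6724 bits


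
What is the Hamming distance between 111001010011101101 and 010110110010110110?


Count differing positions: ^ . ^ ^ ^ ^ ^ . . . . ^ . ^ ^ . ^ ^ = 11 differences

11


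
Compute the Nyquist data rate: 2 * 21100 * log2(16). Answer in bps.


Rate = 2 * B * log2(M) = 2 * 21100 * 4.0 = 168800.0

168800.0 bps


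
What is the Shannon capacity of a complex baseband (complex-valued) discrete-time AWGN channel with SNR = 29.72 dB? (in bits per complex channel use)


SNR_linear = 10^(29.72/10) = 937.562; C = log2(1 + SNR_linear) = log2(1 + 937.562) = 9.8743

9.8743 bits/channel use


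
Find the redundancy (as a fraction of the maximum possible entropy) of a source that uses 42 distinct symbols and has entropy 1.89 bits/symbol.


H_max = log2(K) = log2(42) = 5.3923 bits/symbol. Redundancy = 1 - H/H_max = 1 - 1.89/5.3923 = 1 - 0.3505 = 0.6495

0.6495


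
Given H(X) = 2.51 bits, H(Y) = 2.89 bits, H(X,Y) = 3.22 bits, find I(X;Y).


I(X;Y) = H(X) + H(Y) - H(X,Y) = 2.51 + 2.89 - 3.22 = 2.18

2.18 bits


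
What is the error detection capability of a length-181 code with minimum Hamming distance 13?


Detection capability = d_min - 1 = 13 - 1 = 12

12 errors


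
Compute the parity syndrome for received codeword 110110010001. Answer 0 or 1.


Syndrome = XOR of all bits = 1 XOR 1 XOR 0 XOR 1 XOR 1 XOR 0 XOR 0 XOR 1 XOR 0 XOR 0 XOR 0 XOR 1 = 0

0


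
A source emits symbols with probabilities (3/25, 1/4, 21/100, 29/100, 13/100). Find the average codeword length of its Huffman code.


Huffman construction (repeatedly merge the two least-probable nodes; each merge adds 1 bit to every symbol beneath it): 3/25 + 13/100 = 1/4; 21/100 + 1/4 = 23/50; 1/4 + 29/100 = 27/50; 23/50 + 27/50 = 1. Resulting codeword lengths (in the order the probabilities were given): (3, 2, 2, 2, 3). L_avg = sum(p_i * l_i) = 3/25*3 + 1/4*2 + 21/100*2 + 29/100*2 + 13/100*3 = 9/4 = 2.25

2.25 bits


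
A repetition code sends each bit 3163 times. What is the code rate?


Rate = k/n = 1/3163

1/3163


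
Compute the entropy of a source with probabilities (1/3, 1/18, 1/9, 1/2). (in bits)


H = -sum(p_i * log2(p_i)). Terms: -(1/3)*log2(1/3) = 0.528321; -(1/18)*log2(1/18) = 0.231663; -(1/9)*log2(1/9) = 0.352214; -(1/2)*log2(1/2) = 0.500000. H = 0.528321 + 0.231663 + 0.352214 + 0.500000 = 1.6122

1.6122 bits


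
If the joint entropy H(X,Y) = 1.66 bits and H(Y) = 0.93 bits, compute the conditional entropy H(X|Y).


H(X|Y) = H(X,Y) - H(Y) = 1.66 - 0.93 = 0.73

0.73 bits


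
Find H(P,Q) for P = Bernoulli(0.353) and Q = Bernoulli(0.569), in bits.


H(P,Q) = -p*log2(q) - (1-p)*log2(1-q). -0.353*log2(0.569) = 0.287165; -0.647*log2(0.431) = 0.785613. H(P,Q) = 0.287165 + 0.785613 = 1.0728

1.0728 bits


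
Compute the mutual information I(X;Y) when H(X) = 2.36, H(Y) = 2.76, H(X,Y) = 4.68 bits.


I(X;Y) = H(X) + H(Y) - H(X,Y) = 2.36 + 2.76 - 4.68 = 0.44

0.44 bits


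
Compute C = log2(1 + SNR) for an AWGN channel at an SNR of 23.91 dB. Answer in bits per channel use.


SNR_linear = 10^(23.91/10) = 246.0368; C = log2(1 + SNR_linear) = log2(1 + 246.0368) = 7.9486

7.9486 bits/channel use


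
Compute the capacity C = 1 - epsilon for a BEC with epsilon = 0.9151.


C = 1 - epsilon = 1 - 0.9151 = 0.0849

0.0849 bits


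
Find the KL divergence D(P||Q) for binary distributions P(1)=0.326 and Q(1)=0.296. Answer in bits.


KL = p*log2(p/q) + (1-p)*log2((1-p)/(1-q)) = 0.326*log2(0.326/0.296) + 0.674*log2(0.674/0.704) = 0.0031

0.0031 bits


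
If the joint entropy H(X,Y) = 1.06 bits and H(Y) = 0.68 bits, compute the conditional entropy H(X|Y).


H(X|Y) = H(X,Y) - H(Y) = 1.06 - 0.68 = 0.38

0.38 bits


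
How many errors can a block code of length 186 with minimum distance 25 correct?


Correction capability = floor((d-1)/2) = floor((25-1)/2) = 12

12 errors


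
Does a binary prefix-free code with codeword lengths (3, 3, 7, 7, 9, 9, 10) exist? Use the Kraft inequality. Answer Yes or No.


Kraft sum = sum(2^(-l_i)) = 0.2705, need <= 1. Result: satisfied (a binary prefix-free code with these lengths exists)

Yes


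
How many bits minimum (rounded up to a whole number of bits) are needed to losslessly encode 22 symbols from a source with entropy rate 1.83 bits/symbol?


Minimum bits >= n * H = 22 * 1.83 = 40.26, rounded up to a whole number of bits = 41

41 bits


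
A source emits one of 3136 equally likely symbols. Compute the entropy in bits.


H = log2(n) = log2(3136) = 11.6147

11.6147 bits


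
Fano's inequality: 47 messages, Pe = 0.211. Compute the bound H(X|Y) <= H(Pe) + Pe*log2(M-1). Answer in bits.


H(Pe) = -Pe*log2(Pe) - (1-Pe)*log2(1-Pe) = -0.211*log2(0.211) - 0.789*log2(0.789) = 0.473629 + 0.269761 = 0.7434. Pe*log2(M-1) = 0.211*log2(46) = 1.165472. Bound = H(Pe) + Pe*log2(M-1) = 0.473629 + 0.269761 + 1.165472 = 1.9089

1.9089 bits


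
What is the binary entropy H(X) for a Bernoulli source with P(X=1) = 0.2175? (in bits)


H = -p*log2(p) - (1-p)*log2(1-p). -0.2175*log2(0.2175) = 0.478699; -0.7825*log2(0.7825) = 0.276878. H = 0.478699 + 0.276878 = 0.7556

0.7556 bits


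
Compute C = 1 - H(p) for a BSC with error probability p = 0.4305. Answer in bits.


H(p) = -p*log2(p) - (1-p)*log2(1-p) = -0.4305*log2(0.4305) - 0.5695*log2(0.5695) = 0.523451 + 0.462566 = 0.986. C = 1 - H(p) = 1 - 0.986 = 0.014

0.014 bits


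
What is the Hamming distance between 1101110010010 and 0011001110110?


Count differing positions: ^ ^ ^ . ^ ^ ^ ^ . . ^ . . = 8 differences

8


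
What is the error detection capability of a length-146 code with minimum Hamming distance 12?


Detection capability = d_min - 1 = 12 - 1 = 11

11 errors


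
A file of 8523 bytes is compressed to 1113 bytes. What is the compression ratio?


Ratio = original / compressed = 8523 / 1113 = 7.6577

7.6577


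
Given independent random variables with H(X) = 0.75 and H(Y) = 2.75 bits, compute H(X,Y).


For independent variables, H(X,Y) = H(X) + H(Y) = 0.75 + 2.75 = 3.5

3.5 bits


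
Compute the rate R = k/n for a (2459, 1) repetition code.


Rate = k/n = 1/2459

1/2459


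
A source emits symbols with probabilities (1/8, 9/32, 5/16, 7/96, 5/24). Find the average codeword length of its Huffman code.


Huffman construction (repeatedly merge the two least-probable nodes; each merge adds 1 bit to every symbol beneath it): 7/96 + 1/8 = 19/96; 19/96 + 5/24 = 13/32; 9/32 + 5/16 = 19/32; 13/32 + 19/32 = 1. Resulting codeword lengths (in the order the probabilities were given): (3, 2, 2, 3, 2). L_avg = sum(p_i * l_i) = 1/8*3 + 9/32*2 + 5/16*2 + 7/96*3 + 5/24*2 = 211/96 = 2.1979

2.1979 bits


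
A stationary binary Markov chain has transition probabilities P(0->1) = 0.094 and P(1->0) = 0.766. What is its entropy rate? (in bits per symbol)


Stationary distribution: pi_0 = p10/(p01+p10) = 0.8907, pi_1 = 0.1093. Entropy rate H' = pi_0*H(p01) + pi_1*H(p10) = 0.8907*0.4497 + 0.1093*0.7849 = 0.4863

0.4863 bits/symbol


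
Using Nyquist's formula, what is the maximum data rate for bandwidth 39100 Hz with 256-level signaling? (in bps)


Rate = 2 * B * log2(M) = 2 * 39100 * 8.0 = 625600.0

625600.0 bps


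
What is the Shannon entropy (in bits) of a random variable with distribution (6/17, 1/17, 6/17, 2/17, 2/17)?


H = -sum(p_i * log2(p_i)). Terms: -(6/17)*log2(6/17) = 0.530294; -(1/17)*log2(1/17) = 0.240439; -(6/17)*log2(6/17) = 0.530294; -(2/17)*log2(2/17) = 0.363231; -(2/17)*log2(2/17) = 0.363231. H = 0.530294 + 0.240439 + 0.530294 + 0.363231 + 0.363231 = 2.0275

2.0275 bits


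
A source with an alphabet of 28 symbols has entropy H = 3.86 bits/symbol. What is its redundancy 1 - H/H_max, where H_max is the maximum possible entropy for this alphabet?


H_max = log2(K) = log2(28) = 4.8074 bits/symbol. Redundancy = 1 - H/H_max = 1 - 3.86/4.8074 = 1 - 0.8029 = 0.1971

0.1971


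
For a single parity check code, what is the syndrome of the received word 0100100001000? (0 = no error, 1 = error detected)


Syndrome = XOR of all bits = 0 XOR 1 XOR 0 XOR 0 XOR 1 XOR 0 XOR 0 XOR 0 XOR 0 XOR 1 XOR 0 XOR 0 XOR 0 = 1

1


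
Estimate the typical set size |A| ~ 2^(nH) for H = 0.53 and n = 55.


log2|A_typical| = nH = 55 * 0.53 = 29.15, so |A_typical| ~ 2^29.15 = 5.957e+08

5.957e+08


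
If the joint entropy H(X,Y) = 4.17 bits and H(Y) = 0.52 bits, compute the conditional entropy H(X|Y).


H(X|Y) = H(X,Y) - H(Y) = 4.17 - 0.52 = 3.65

3.65 bits


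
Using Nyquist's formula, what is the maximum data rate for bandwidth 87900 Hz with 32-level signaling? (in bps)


Rate = 2 * B * log2(M) = 2 * 87900 * 5.0 = 879000.0

879000.0 bps


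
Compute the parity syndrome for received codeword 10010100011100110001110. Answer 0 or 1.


Syndrome = XOR of all bits = 1 XOR 0 XOR 0 XOR 1 XOR 0 XOR 1 XOR 0 XOR 0 XOR 0 XOR 1 XOR 1 XOR 1 XOR 0 XOR 0 XOR 1 XOR 1 XOR 0 XOR 0 XOR 0 XOR 1 XOR 1 XOR 1 XOR 0 = 1

1


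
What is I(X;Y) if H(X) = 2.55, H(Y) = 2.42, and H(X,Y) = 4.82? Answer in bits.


I(X;Y) = H(X) + H(Y) - H(X,Y) = 2.55 + 2.42 - 4.82 = 0.15

0.15 bits


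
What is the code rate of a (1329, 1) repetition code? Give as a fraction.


Rate = k/n = 1/1329

1/1329


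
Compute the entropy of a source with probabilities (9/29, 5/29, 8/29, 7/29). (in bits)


H = -sum(p_i * log2(p_i)). Terms: -(9/29)*log2(9/29) = 0.523879; -(5/29)*log2(5/29) = 0.437251; -(8/29)*log2(8/29) = 0.512546; -(7/29)*log2(7/29) = 0.494979. H = 0.523879 + 0.437251 + 0.512546 + 0.494979 = 1.9687

1.9687 bits


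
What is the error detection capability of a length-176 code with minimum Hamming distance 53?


Detection capability = d_min - 1 = 53 - 1 = 52

52 errors


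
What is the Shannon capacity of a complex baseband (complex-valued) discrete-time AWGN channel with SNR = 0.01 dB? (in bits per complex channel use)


SNR_linear = 10^(0.01/10) = 1.0023; C = log2(1 + SNR_linear) = log2(1 + 1.0023) = 1.0017

1.0017 bits/channel use


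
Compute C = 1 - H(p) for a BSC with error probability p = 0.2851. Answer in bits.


H(p) = -p*log2(p) - (1-p)*log2(1-p) = -0.2851*log2(0.2851) - 0.7149*log2(0.7149) = 0.516162 + 0.346145 = 0.8623. C = 1 - H(p) = 1 - 0.8623 = 0.1377

0.1377 bits


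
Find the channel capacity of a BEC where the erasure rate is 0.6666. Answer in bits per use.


C = 1 - epsilon = 1 - 0.6666 = 0.3334

0.3334 bits


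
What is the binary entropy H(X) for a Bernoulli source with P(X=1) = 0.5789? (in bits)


H = -p*log2(p) - (1-p)*log2(1-p). -0.5789*log2(0.5789) = 0.456529; -0.4211*log2(0.4211) = 0.525434. H = 0.456529 + 0.525434 = 0.982

0.982 bits


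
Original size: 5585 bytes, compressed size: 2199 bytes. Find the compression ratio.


Ratio = original / compressed = 5585 / 2199 = 2.5398

2.5398


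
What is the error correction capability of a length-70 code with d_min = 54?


Correction capability = floor((d-1)/2) = floor((54-1)/2) = 26

26 errors


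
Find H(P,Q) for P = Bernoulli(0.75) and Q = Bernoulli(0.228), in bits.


H(P,Q) = -p*log2(q) - (1-p)*log2(1-q). -0.75*log2(0.228) = 1.599671; -0.25*log2(0.772) = 0.093332. H(P,Q) = 1.599671 + 0.093332 = 1.693

1.693 bits


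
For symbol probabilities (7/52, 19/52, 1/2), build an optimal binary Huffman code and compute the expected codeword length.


Huffman construction (repeatedly merge the two least-probable nodes; each merge adds 1 bit to every symbol beneath it): 7/52 + 19/52 = 1/2; 1/2 + 1/2 = 1. Resulting codeword lengths (in the order the probabilities were given): (2, 2, 1). L_avg = sum(p_i * l_i) = 7/52*2 + 19/52*2 + 1/2*1 = 3/2 = 1.5

1.5 bits


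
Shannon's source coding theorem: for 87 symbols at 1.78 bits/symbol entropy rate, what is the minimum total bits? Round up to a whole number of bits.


Minimum bits >= n * H = 87 * 1.78 = 154.86, rounded up to a whole number of bits = 155

155 bits


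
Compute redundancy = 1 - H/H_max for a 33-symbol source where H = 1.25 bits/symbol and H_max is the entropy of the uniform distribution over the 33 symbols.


H_max = log2(K) = log2(33) = 5.0444 bits/symbol. Redundancy = 1 - H/H_max = 1 - 1.25/5.0444 = 1 - 0.2478 = 0.7522

0.7522


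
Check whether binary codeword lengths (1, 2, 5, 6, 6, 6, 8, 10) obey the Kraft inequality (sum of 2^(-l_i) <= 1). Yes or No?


Kraft sum = sum(2^(-l_i)) = 0.833, need <= 1. Result: satisfied (a binary prefix-free code with these lengths exists)

Yes


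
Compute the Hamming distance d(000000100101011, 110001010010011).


Count differing positions: ^ ^ . . . ^ ^ ^ . ^ ^ ^ . . . = 8 differences

8


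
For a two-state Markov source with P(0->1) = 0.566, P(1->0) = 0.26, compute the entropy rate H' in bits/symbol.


Stationary distribution: pi_0 = p10/(p01+p10) = 0.3148, pi_1 = 0.6852. Entropy rate H' = pi_0*H(p01) + pi_1*H(p10) = 0.3148*0.9874 + 0.6852*0.8267 = 0.8773

0.8773 bits/symbol


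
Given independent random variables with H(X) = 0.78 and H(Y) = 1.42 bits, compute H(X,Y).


For independent variables, H(X,Y) = H(X) + H(Y) = 0.78 + 1.42 = 2.2

2.2 bits


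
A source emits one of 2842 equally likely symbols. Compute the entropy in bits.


H = log2(n) = log2(2842) = 11.4727

11.4727 bits


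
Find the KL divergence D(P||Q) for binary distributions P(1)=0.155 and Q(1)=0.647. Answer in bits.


KL = p*log2(p/q) + (1-p)*log2((1-p)/(1-q)) = 0.155*log2(0.155/0.647) + 0.845*log2(0.845/0.353) = 0.7446

0.7446 bits


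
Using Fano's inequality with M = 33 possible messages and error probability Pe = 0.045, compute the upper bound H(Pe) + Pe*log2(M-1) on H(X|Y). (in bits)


H(Pe) = -Pe*log2(Pe) - (1-Pe)*log2(1-Pe) = -0.045*log2(0.045) - 0.955*log2(0.955) = 0.201327 + 0.063438 = 0.2648. Pe*log2(M-1) = 0.045*log2(32) = 0.225000. Bound = H(Pe) + Pe*log2(M-1) = 0.201327 + 0.063438 + 0.225000 = 0.4898

0.4898 bits


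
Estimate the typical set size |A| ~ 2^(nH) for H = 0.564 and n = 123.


log2|A_typical| = nH = 123 * 0.564 = 69.372, so |A_typical| ~ 2^69.372 = 7.639e+20

7.639e+20


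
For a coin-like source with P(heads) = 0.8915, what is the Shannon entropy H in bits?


H = -p*log2(p) - (1-p)*log2(1-p). -0.8915*log2(0.8915) = 0.147716; -0.1085*log2(0.1085) = 0.347659. H = 0.147716 + 0.347659 = 0.4954

0.4954 bits


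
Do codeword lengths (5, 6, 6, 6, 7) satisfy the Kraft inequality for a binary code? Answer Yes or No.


Kraft sum = sum(2^(-l_i)) = 0.0859, need <= 1. Result: satisfied (a binary prefix-free code with these lengths exists)

Yes


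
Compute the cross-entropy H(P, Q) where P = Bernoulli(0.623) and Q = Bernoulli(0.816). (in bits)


H(P,Q) = -p*log2(q) - (1-p)*log2(1-q). -0.623*log2(0.816) = 0.182763; -0.377*log2(0.184) = 0.920718. H(P,Q) = 0.182763 + 0.920718 = 1.1035

1.1035 bits


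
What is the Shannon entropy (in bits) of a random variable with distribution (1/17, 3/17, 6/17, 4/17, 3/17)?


H = -sum(p_i * log2(p_i)). Terms: -(1/17)*log2(1/17) = 0.240439; -(3/17)*log2(3/17) = 0.441618; -(6/17)*log2(6/17) = 0.530294; -(4/17)*log2(4/17) = 0.491168; -(3/17)*log2(3/17) = 0.441618. H = 0.240439 + 0.441618 + 0.530294 + 0.491168 + 0.441618 = 2.1451

2.1451 bits


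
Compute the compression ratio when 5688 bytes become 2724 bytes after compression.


Ratio = original / compressed = 5688 / 2724 = 2.0881

2.0881


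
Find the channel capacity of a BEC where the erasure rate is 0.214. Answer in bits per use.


C = 1 - epsilon = 1 - 0.214 = 0.786

0.786 bits


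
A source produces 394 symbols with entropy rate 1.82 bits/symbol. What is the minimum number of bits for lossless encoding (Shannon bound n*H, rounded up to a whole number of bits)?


Minimum bits >= n * H = 394 * 1.82 = 717.08, rounded up to a whole number of bits = 718

718 bits
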